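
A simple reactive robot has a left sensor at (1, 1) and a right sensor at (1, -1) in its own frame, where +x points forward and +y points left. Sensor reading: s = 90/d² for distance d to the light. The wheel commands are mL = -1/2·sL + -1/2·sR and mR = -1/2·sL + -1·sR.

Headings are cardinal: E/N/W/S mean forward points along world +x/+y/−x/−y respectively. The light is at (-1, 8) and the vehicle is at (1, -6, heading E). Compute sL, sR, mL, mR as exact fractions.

45/89 5/13 -515/1157 -1475/2314

left sensor world pos  = (2, -5); dL² = 178
right sensor world pos = (2, -7); dR² = 234
sL = 90/178 = 45/89
sR = 90/234 = 5/13
mL = -1/2·sL + -1/2·sR = -515/1157
mR = -1/2·sL + -1·sR = -1475/2314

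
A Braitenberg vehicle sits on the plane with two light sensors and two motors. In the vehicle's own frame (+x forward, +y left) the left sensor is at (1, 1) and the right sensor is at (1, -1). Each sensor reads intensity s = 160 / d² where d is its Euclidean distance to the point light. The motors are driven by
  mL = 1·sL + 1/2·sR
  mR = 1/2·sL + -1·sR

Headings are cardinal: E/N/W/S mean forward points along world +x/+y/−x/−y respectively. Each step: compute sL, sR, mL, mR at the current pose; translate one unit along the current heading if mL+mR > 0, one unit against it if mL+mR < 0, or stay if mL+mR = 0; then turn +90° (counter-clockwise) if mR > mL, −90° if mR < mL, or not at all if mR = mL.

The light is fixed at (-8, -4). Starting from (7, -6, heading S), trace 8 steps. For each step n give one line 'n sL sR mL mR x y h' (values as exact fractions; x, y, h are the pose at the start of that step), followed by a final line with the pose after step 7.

0 32/53 32/41 2160/2173 -1040/2173 7 -6 S
1 40/53 4/5 306/265 -112/265 7 -7 W
2 160/173 160/229 50480/39617 -9360/39617 6 -7 N
3 80/113 80/117 13880/13221 -4360/13221 6 -6 E
4 32/53 32/41 2160/2173 -1040/2173 7 -6 S
5 40/53 4/5 306/265 -112/265 7 -7 W
6 160/173 160/229 50480/39617 -9360/39617 6 -7 N
7 80/113 80/117 13880/13221 -4360/13221 6 -6 E
final 7 -6 S

n=0: pose=(7,-6,S); sL=32/53, sR=32/41; mL=2160/2173, mR=-1040/2173; mL+mR=1120/2173 → advance +1; mR−mL=-3200/2173 → turn -1·90°
n=1: pose=(7,-7,W); sL=40/53, sR=4/5; mL=306/265, mR=-112/265; mL+mR=194/265 → advance +1; mR−mL=-418/265 → turn -1·90°
n=2: pose=(6,-7,N); sL=160/173, sR=160/229; mL=50480/39617, mR=-9360/39617; mL+mR=41120/39617 → advance +1; mR−mL=-59840/39617 → turn -1·90°
n=3: pose=(6,-6,E); sL=80/113, sR=80/117; mL=13880/13221, mR=-4360/13221; mL+mR=9520/13221 → advance +1; mR−mL=-6080/4407 → turn -1·90°
n=4: pose=(7,-6,S); sL=32/53, sR=32/41; mL=2160/2173, mR=-1040/2173; mL+mR=1120/2173 → advance +1; mR−mL=-3200/2173 → turn -1·90°
n=5: pose=(7,-7,W); sL=40/53, sR=4/5; mL=306/265, mR=-112/265; mL+mR=194/265 → advance +1; mR−mL=-418/265 → turn -1·90°
n=6: pose=(6,-7,N); sL=160/173, sR=160/229; mL=50480/39617, mR=-9360/39617; mL+mR=41120/39617 → advance +1; mR−mL=-59840/39617 → turn -1·90°
n=7: pose=(6,-6,E); sL=80/113, sR=80/117; mL=13880/13221, mR=-4360/13221; mL+mR=9520/13221 → advance +1; mR−mL=-6080/4407 → turn -1·90°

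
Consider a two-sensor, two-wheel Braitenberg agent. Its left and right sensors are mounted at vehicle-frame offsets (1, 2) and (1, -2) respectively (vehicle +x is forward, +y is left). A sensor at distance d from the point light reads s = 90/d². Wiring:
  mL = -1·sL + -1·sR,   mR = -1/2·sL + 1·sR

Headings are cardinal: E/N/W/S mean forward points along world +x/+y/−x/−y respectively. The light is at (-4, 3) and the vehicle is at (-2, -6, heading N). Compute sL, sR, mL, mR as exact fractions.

left sensor world pos  = (-4, -5); dL² = 64
right sensor world pos = (0, -5); dR² = 80
sL = 90/64 = 45/32
sR = 90/80 = 9/8
mL = -1·sL + -1·sR = -81/32
mR = -1/2·sL + 1·sR = 27/64

45/32 9/8 -81/32 27/64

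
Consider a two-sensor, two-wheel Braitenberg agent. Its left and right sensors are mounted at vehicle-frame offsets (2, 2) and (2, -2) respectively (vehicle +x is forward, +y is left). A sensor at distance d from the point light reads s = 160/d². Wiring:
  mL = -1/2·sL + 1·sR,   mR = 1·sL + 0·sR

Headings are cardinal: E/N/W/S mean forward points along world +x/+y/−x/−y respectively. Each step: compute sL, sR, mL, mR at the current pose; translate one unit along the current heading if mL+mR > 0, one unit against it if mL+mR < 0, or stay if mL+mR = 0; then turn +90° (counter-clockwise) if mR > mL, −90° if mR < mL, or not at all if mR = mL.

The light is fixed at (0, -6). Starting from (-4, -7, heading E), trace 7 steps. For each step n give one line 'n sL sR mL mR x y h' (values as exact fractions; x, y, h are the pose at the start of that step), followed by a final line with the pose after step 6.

n=0: pose=(-4,-7,E); sL=32, sR=160/13; mL=-48/13, mR=32; mL+mR=368/13 → advance +1; mR−mL=464/13 → turn +1·90°
n=1: pose=(-3,-7,N); sL=80/13, sR=80; mL=1000/13, mR=80/13; mL+mR=1080/13 → advance +1; mR−mL=-920/13 → turn -1·90°
n=2: pose=(-3,-6,E); sL=32, sR=32; mL=16, mR=32; mL+mR=48 → advance +1; mR−mL=16 → turn +1·90°
n=3: pose=(-2,-6,N); sL=8, sR=40; mL=36, mR=8; mL+mR=44 → advance +1; mR−mL=-28 → turn -1·90°
n=4: pose=(-2,-5,E); sL=160/9, sR=160; mL=1360/9, mR=160/9; mL+mR=1520/9 → advance +1; mR−mL=-400/3 → turn -1·90°
n=5: pose=(-1,-5,S); sL=80, sR=16; mL=-24, mR=80; mL+mR=56 → advance +1; mR−mL=104 → turn +1·90°
n=6: pose=(-1,-6,E); sL=32, sR=32; mL=16, mR=32; mL+mR=48 → advance +1; mR−mL=16 → turn +1·90°

0 32 160/13 -48/13 32 -4 -7 E
1 80/13 80 1000/13 80/13 -3 -7 N
2 32 32 16 32 -3 -6 E
3 8 40 36 8 -2 -6 N
4 160/9 160 1360/9 160/9 -2 -5 E
5 80 16 -24 80 -1 -5 S
6 32 32 16 32 -1 -6 E
final 0 -6 N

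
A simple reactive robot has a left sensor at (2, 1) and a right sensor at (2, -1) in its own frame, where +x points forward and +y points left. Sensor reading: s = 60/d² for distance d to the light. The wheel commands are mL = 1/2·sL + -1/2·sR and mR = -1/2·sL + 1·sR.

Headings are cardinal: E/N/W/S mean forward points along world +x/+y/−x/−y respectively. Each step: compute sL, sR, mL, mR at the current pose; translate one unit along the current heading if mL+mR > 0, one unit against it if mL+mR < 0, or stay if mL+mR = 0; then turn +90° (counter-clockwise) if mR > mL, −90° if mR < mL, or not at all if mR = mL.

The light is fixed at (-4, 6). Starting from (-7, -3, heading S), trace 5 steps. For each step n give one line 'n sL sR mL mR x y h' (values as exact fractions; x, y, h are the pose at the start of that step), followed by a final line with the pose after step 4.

n=0: pose=(-7,-3,S); sL=12/25, sR=60/137; mL=72/3425, mR=678/3425; mL+mR=30/137 → advance +1; mR−mL=606/3425 → turn +1·90°
n=1: pose=(-7,-4,E); sL=30/41, sR=30/61; mL=300/2501, mR=315/2501; mL+mR=15/61 → advance +1; mR−mL=15/2501 → turn +1·90°
n=2: pose=(-6,-4,N); sL=60/73, sR=12/13; mL=-48/949, mR=486/949; mL+mR=6/13 → advance +1; mR−mL=534/949 → turn +1·90°
n=3: pose=(-6,-3,W); sL=15/29, sR=3/4; mL=-27/232, mR=57/116; mL+mR=3/8 → advance +1; mR−mL=141/232 → turn +1·90°
n=4: pose=(-7,-3,S); sL=12/25, sR=60/137; mL=72/3425, mR=678/3425; mL+mR=30/137 → advance +1; mR−mL=606/3425 → turn +1·90°

0 12/25 60/137 72/3425 678/3425 -7 -3 S
1 30/41 30/61 300/2501 315/2501 -7 -4 E
2 60/73 12/13 -48/949 486/949 -6 -4 N
3 15/29 3/4 -27/232 57/116 -6 -3 W
4 12/25 60/137 72/3425 678/3425 -7 -3 S
final -7 -4 E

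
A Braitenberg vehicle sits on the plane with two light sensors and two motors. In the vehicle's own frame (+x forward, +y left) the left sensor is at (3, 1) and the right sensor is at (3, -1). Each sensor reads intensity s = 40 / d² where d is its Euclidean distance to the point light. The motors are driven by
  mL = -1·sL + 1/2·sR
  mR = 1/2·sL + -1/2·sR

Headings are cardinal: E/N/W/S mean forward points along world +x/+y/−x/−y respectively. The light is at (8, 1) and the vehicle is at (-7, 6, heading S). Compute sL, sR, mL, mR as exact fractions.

left sensor world pos  = (-6, 3); dL² = 200
right sensor world pos = (-8, 3); dR² = 260
sL = 40/200 = 1/5
sR = 40/260 = 2/13
mL = -1·sL + 1/2·sR = -8/65
mR = 1/2·sL + -1/2·sR = 3/130

1/5 2/13 -8/65 3/130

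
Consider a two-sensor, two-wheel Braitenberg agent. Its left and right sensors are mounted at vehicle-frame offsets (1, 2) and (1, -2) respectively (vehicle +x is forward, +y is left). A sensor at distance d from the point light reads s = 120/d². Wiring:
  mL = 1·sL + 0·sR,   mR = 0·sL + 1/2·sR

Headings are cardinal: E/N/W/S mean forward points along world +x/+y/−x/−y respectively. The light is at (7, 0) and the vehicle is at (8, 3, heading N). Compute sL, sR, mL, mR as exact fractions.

120/17 24/5 120/17 12/5

left sensor world pos  = (6, 4); dL² = 17
right sensor world pos = (10, 4); dR² = 25
sL = 120/17 = 120/17
sR = 120/25 = 24/5
mL = 1·sL + 0·sR = 120/17
mR = 0·sL + 1/2·sR = 12/5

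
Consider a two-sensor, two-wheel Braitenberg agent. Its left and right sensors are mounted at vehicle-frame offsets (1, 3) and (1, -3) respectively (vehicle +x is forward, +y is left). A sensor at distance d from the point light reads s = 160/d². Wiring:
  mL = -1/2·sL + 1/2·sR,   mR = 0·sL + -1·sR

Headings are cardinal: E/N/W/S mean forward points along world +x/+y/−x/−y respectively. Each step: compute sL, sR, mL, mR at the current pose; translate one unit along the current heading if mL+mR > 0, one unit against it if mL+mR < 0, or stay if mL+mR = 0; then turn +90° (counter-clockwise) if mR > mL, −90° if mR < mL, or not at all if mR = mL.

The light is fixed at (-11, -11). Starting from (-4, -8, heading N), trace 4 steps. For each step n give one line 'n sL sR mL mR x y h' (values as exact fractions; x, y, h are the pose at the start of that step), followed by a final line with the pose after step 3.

0 5 40/29 -105/58 -40/29 -4 -8 N
1 160/37 160/61 -1920/2257 -160/61 -4 -9 W
2 80/17 16/13 -384/221 -16/13 -3 -9 N
3 160/53 32/13 -192/689 -32/13 -3 -10 W
final -2 -10 N

n=0: pose=(-4,-8,N); sL=5, sR=40/29; mL=-105/58, mR=-40/29; mL+mR=-185/58 → advance -1; mR−mL=25/58 → turn +1·90°
n=1: pose=(-4,-9,W); sL=160/37, sR=160/61; mL=-1920/2257, mR=-160/61; mL+mR=-7840/2257 → advance -1; mR−mL=-4000/2257 → turn -1·90°
n=2: pose=(-3,-9,N); sL=80/17, sR=16/13; mL=-384/221, mR=-16/13; mL+mR=-656/221 → advance -1; mR−mL=112/221 → turn +1·90°
n=3: pose=(-3,-10,W); sL=160/53, sR=32/13; mL=-192/689, mR=-32/13; mL+mR=-1888/689 → advance -1; mR−mL=-1504/689 → turn -1·90°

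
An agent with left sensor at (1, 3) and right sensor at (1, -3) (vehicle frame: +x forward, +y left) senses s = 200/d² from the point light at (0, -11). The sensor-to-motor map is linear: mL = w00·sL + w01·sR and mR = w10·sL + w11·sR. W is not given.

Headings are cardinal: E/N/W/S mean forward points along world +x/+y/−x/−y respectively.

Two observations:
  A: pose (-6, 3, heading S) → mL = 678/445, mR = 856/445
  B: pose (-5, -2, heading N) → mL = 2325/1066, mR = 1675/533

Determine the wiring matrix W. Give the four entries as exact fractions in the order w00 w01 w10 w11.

obs A: pose=(-6,3,S) → sL=100/89, sR=4/5, mL=678/445, mR=856/445
obs B: pose=(-5,-2,N) → sL=50/41, sR=25/13, mL=2325/1066, mR=1675/533
sensor matrix S = [[100/89, 4/5], [50/41, 25/13]]; det S = 56220/47437
solve [mL_A; mL_B] = S·[w00; w01] and [mR_A; mR_B] = S·[w10; w11]:
  w00 = 1, w01 = 1/2, w10 = 1, w11 = 1

1 1/2 1 1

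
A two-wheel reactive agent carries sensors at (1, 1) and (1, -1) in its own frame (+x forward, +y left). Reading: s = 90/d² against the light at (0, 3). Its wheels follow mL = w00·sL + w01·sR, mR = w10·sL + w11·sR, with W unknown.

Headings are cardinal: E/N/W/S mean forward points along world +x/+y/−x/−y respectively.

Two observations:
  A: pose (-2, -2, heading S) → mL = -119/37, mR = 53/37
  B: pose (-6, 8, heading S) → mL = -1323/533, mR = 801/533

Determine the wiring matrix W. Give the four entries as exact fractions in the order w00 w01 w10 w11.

obs A: pose=(-2,-2,S) → sL=90/37, sR=2, mL=-119/37, mR=53/37
obs B: pose=(-6,8,S) → sL=90/41, sR=18/13, mL=-1323/533, mR=801/533
sensor matrix S = [[90/37, 2], [90/41, 18/13]]; det S = -20160/19721
solve [mL_A; mL_B] = S·[w00; w01] and [mR_A; mR_B] = S·[w10; w11]:
  w00 = -1/2, w01 = -1, w10 = 1, w11 = -1/2

-1/2 -1 1 -1/2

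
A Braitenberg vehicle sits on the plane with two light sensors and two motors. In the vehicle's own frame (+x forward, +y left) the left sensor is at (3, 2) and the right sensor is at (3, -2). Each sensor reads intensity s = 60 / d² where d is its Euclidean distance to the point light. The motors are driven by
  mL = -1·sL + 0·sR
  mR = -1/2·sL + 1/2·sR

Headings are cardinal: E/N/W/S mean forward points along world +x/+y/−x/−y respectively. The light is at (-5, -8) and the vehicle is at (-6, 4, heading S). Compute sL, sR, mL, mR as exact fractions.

left sensor world pos  = (-4, 1); dL² = 82
right sensor world pos = (-8, 1); dR² = 90
sL = 60/82 = 30/41
sR = 60/90 = 2/3
mL = -1·sL + 0·sR = -30/41
mR = -1/2·sL + 1/2·sR = -4/123

30/41 2/3 -30/41 -4/123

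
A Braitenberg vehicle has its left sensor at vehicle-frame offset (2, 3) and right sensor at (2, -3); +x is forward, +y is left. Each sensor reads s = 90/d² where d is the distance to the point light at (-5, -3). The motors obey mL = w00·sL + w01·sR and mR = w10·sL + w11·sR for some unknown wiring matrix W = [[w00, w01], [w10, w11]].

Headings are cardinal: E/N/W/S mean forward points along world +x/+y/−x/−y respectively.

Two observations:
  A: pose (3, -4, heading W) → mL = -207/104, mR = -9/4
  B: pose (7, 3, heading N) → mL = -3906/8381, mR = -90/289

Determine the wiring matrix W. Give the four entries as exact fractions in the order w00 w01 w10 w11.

obs A: pose=(3,-4,W) → sL=45/26, sR=9/4, mL=-207/104, mR=-9/4
obs B: pose=(7,3,N) → sL=18/29, sR=90/289, mL=-3906/8381, mR=-90/289
sensor matrix S = [[45/26, 9/4], [18/29, 90/289]]; det S = -186867/217906
solve [mL_A; mL_B] = S·[w00; w01] and [mR_A; mR_B] = S·[w10; w11]:
  w00 = -1/2, w01 = -1/2, w10 = 0, w11 = -1

-1/2 -1/2 0 -1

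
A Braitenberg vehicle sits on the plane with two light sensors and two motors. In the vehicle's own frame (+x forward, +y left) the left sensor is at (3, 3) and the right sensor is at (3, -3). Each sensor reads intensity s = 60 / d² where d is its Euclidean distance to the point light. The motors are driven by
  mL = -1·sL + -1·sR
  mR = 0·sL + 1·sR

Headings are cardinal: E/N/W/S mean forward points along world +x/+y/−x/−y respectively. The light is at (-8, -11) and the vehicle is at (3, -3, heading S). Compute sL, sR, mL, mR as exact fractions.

left sensor world pos  = (6, -6); dL² = 221
right sensor world pos = (0, -6); dR² = 89
sL = 60/221 = 60/221
sR = 60/89 = 60/89
mL = -1·sL + -1·sR = -18600/19669
mR = 0·sL + 1·sR = 60/89

60/221 60/89 -18600/19669 60/89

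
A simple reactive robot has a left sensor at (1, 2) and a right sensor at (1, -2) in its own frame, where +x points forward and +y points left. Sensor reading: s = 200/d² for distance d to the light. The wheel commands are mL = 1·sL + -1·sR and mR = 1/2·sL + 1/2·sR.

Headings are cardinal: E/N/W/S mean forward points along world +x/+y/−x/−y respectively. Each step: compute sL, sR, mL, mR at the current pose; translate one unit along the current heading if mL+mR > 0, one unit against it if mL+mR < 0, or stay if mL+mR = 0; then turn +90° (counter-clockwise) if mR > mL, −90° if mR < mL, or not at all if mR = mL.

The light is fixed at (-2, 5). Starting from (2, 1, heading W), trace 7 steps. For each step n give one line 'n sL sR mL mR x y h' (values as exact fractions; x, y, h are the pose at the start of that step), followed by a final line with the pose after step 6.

0 40/9 200/13 -1280/117 1160/117 2 1 W
1 100/37 100/17 -2000/629 2700/629 3 1 S
2 40/9 40/17 320/153 520/153 3 0 E
3 25/4 5/2 15/4 35/8 4 0 N
4 200/61 200/29 -6400/1769 9000/1769 4 1 W
5 100/37 100/17 -2000/629 2700/629 3 1 S
6 40/9 40/17 320/153 520/153 3 0 E
final 4 0 N

n=0: pose=(2,1,W); sL=40/9, sR=200/13; mL=-1280/117, mR=1160/117; mL+mR=-40/39 → advance -1; mR−mL=2440/117 → turn +1·90°
n=1: pose=(3,1,S); sL=100/37, sR=100/17; mL=-2000/629, mR=2700/629; mL+mR=700/629 → advance +1; mR−mL=4700/629 → turn +1·90°
n=2: pose=(3,0,E); sL=40/9, sR=40/17; mL=320/153, mR=520/153; mL+mR=280/51 → advance +1; mR−mL=200/153 → turn +1·90°
n=3: pose=(4,0,N); sL=25/4, sR=5/2; mL=15/4, mR=35/8; mL+mR=65/8 → advance +1; mR−mL=5/8 → turn +1·90°
n=4: pose=(4,1,W); sL=200/61, sR=200/29; mL=-6400/1769, mR=9000/1769; mL+mR=2600/1769 → advance +1; mR−mL=15400/1769 → turn +1·90°
n=5: pose=(3,1,S); sL=100/37, sR=100/17; mL=-2000/629, mR=2700/629; mL+mR=700/629 → advance +1; mR−mL=4700/629 → turn +1·90°
n=6: pose=(3,0,E); sL=40/9, sR=40/17; mL=320/153, mR=520/153; mL+mR=280/51 → advance +1; mR−mL=200/153 → turn +1·90°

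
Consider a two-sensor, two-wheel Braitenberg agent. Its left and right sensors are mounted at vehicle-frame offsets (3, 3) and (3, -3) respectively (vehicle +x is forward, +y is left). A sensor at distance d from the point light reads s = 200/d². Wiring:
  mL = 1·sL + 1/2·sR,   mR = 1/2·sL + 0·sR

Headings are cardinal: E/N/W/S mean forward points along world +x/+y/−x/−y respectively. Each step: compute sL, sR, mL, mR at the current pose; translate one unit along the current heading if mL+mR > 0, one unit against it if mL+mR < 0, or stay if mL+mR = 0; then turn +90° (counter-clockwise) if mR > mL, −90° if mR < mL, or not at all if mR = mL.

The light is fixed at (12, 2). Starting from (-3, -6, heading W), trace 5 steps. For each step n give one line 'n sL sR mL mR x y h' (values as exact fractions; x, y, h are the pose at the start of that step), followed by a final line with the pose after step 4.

0 40/89 200/349 22860/31061 20/89 -3 -6 W
1 100/193 100/97 19350/18721 50/193 -4 -6 N
2 40/37 200/269 14460/9953 20/37 -4 -5 E
3 50/61 25/53 6825/6466 25/61 -3 -5 S
4 40/89 200/349 22860/31061 20/89 -3 -6 W
final -4 -6 N

n=0: pose=(-3,-6,W); sL=40/89, sR=200/349; mL=22860/31061, mR=20/89; mL+mR=29840/31061 → advance +1; mR−mL=-15880/31061 → turn -1·90°
n=1: pose=(-4,-6,N); sL=100/193, sR=100/97; mL=19350/18721, mR=50/193; mL+mR=24200/18721 → advance +1; mR−mL=-14500/18721 → turn -1·90°
n=2: pose=(-4,-5,E); sL=40/37, sR=200/269; mL=14460/9953, mR=20/37; mL+mR=19840/9953 → advance +1; mR−mL=-9080/9953 → turn -1·90°
n=3: pose=(-3,-5,S); sL=50/61, sR=25/53; mL=6825/6466, mR=25/61; mL+mR=9475/6466 → advance +1; mR−mL=-4175/6466 → turn -1·90°
n=4: pose=(-3,-6,W); sL=40/89, sR=200/349; mL=22860/31061, mR=20/89; mL+mR=29840/31061 → advance +1; mR−mL=-15880/31061 → turn -1·90°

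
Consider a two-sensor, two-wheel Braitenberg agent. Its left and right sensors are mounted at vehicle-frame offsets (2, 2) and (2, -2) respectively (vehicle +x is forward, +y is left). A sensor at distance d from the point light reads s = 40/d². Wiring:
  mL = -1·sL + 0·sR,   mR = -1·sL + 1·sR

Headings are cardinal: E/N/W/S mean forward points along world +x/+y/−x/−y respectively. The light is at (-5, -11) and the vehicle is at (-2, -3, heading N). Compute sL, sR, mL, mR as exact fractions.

40/101 8/25 -40/101 -192/2525

left sensor world pos  = (-4, -1); dL² = 101
right sensor world pos = (0, -1); dR² = 125
sL = 40/101 = 40/101
sR = 40/125 = 8/25
mL = -1·sL + 0·sR = -40/101
mR = -1·sL + 1·sR = -192/2525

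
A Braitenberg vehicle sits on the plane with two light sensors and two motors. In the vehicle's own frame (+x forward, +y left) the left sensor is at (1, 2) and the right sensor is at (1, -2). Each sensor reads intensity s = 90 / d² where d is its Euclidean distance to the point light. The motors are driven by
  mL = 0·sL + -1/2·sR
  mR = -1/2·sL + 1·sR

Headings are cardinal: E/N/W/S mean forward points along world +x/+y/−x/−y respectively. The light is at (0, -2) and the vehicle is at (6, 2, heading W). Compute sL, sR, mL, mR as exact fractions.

left sensor world pos  = (5, 0); dL² = 29
right sensor world pos = (5, 4); dR² = 61
sL = 90/29 = 90/29
sR = 90/61 = 90/61
mL = 0·sL + -1/2·sR = -45/61
mR = -1/2·sL + 1·sR = -135/1769

90/29 90/61 -45/61 -135/1769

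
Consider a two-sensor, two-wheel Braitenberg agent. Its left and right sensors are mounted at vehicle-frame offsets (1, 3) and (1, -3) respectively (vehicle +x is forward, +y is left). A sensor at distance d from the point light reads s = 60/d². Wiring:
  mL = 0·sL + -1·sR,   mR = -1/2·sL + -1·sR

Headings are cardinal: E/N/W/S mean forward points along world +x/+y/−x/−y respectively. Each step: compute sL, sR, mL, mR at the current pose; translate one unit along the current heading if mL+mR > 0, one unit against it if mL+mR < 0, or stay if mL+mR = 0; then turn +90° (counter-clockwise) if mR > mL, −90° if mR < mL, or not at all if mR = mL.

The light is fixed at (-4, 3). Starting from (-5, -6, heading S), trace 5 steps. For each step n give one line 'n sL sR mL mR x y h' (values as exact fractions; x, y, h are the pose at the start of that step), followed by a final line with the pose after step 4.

0 15/26 15/29 -15/29 -1215/1508 -5 -6 S
1 12/25 60/29 -60/29 -1674/725 -5 -5 W
2 30/29 30/29 -30/29 -45/29 -4 -5 N
3 60/37 12/29 -12/29 -1314/1073 -4 -6 E
4 15/26 15/29 -15/29 -1215/1508 -5 -6 S
final -5 -5 W

n=0: pose=(-5,-6,S); sL=15/26, sR=15/29; mL=-15/29, mR=-1215/1508; mL+mR=-1995/1508 → advance -1; mR−mL=-15/52 → turn -1·90°
n=1: pose=(-5,-5,W); sL=12/25, sR=60/29; mL=-60/29, mR=-1674/725; mL+mR=-3174/725 → advance -1; mR−mL=-6/25 → turn -1·90°
n=2: pose=(-4,-5,N); sL=30/29, sR=30/29; mL=-30/29, mR=-45/29; mL+mR=-75/29 → advance -1; mR−mL=-15/29 → turn -1·90°
n=3: pose=(-4,-6,E); sL=60/37, sR=12/29; mL=-12/29, mR=-1314/1073; mL+mR=-1758/1073 → advance -1; mR−mL=-30/37 → turn -1·90°
n=4: pose=(-5,-6,S); sL=15/26, sR=15/29; mL=-15/29, mR=-1215/1508; mL+mR=-1995/1508 → advance -1; mR−mL=-15/52 → turn -1·90°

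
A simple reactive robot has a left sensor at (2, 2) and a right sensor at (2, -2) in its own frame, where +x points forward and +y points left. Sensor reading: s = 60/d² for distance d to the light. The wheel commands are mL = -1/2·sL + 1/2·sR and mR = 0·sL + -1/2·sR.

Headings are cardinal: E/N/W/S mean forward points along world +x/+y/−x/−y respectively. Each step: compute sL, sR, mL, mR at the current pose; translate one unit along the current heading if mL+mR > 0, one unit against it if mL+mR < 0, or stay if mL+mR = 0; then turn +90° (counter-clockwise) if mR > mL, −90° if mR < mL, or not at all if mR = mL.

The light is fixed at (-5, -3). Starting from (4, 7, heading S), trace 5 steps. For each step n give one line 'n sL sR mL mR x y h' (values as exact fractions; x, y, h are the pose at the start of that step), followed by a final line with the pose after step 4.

0 12/37 60/113 432/4181 -30/113 4 7 S
1 6/13 30/109 -132/1417 -15/109 4 8 W
2 60/233 60/313 -2400/72929 -30/313 5 8 N
3 5/24 15/52 25/624 -15/104 5 7 E
4 12/37 60/113 432/4181 -30/113 4 7 S
final 4 8 W

n=0: pose=(4,7,S); sL=12/37, sR=60/113; mL=432/4181, mR=-30/113; mL+mR=-6/37 → advance -1; mR−mL=-1542/4181 → turn -1·90°
n=1: pose=(4,8,W); sL=6/13, sR=30/109; mL=-132/1417, mR=-15/109; mL+mR=-3/13 → advance -1; mR−mL=-63/1417 → turn -1·90°
n=2: pose=(5,8,N); sL=60/233, sR=60/313; mL=-2400/72929, mR=-30/313; mL+mR=-30/233 → advance -1; mR−mL=-4590/72929 → turn -1·90°
n=3: pose=(5,7,E); sL=5/24, sR=15/52; mL=25/624, mR=-15/104; mL+mR=-5/48 → advance -1; mR−mL=-115/624 → turn -1·90°
n=4: pose=(4,7,S); sL=12/37, sR=60/113; mL=432/4181, mR=-30/113; mL+mR=-6/37 → advance -1; mR−mL=-1542/4181 → turn -1·90°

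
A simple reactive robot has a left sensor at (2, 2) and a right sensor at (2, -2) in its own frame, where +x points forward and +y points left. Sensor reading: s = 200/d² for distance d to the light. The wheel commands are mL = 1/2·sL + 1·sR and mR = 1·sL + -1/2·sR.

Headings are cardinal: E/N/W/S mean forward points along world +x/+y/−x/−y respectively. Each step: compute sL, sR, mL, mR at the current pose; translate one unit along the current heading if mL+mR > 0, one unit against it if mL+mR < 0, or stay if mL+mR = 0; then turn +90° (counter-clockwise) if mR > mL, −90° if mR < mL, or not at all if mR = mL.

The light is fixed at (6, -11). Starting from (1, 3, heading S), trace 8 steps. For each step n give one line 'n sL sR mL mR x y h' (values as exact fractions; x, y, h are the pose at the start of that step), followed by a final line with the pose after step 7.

n=0: pose=(1,3,S); sL=200/153, sR=200/193; mL=49900/29529, mR=23300/29529; mL+mR=24400/9843 → advance +1; mR−mL=-26600/29529 → turn -1·90°
n=1: pose=(1,2,W); sL=20/17, sR=100/137; mL=3070/2329, mR=1890/2329; mL+mR=4960/2329 → advance +1; mR−mL=-1180/2329 → turn -1·90°
n=2: pose=(0,2,N); sL=200/289, sR=200/241; mL=81900/69649, mR=19300/69649; mL+mR=101200/69649 → advance +1; mR−mL=-62600/69649 → turn -1·90°
n=3: pose=(0,3,E); sL=25/34, sR=5/4; mL=55/34, mR=15/136; mL+mR=235/136 → advance +1; mR−mL=-205/136 → turn -1·90°
n=4: pose=(1,3,S); sL=200/153, sR=200/193; mL=49900/29529, mR=23300/29529; mL+mR=24400/9843 → advance +1; mR−mL=-26600/29529 → turn -1·90°
n=5: pose=(1,2,W); sL=20/17, sR=100/137; mL=3070/2329, mR=1890/2329; mL+mR=4960/2329 → advance +1; mR−mL=-1180/2329 → turn -1·90°
n=6: pose=(0,2,N); sL=200/289, sR=200/241; mL=81900/69649, mR=19300/69649; mL+mR=101200/69649 → advance +1; mR−mL=-62600/69649 → turn -1·90°
n=7: pose=(0,3,E); sL=25/34, sR=5/4; mL=55/34, mR=15/136; mL+mR=235/136 → advance +1; mR−mL=-205/136 → turn -1·90°

0 200/153 200/193 49900/29529 23300/29529 1 3 S
1 20/17 100/137 3070/2329 1890/2329 1 2 W
2 200/289 200/241 81900/69649 19300/69649 0 2 N
3 25/34 5/4 55/34 15/136 0 3 E
4 200/153 200/193 49900/29529 23300/29529 1 3 S
5 20/17 100/137 3070/2329 1890/2329 1 2 W
6 200/289 200/241 81900/69649 19300/69649 0 2 N
7 25/34 5/4 55/34 15/136 0 3 E
final 1 3 S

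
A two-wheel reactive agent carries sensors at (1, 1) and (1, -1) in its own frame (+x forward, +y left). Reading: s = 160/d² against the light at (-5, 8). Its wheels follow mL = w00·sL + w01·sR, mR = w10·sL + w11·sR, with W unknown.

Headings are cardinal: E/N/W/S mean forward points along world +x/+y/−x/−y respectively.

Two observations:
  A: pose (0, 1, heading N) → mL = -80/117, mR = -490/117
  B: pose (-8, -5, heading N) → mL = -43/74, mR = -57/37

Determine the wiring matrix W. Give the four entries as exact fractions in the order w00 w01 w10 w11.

obs A: pose=(0,1,N) → sL=40/13, sR=20/9, mL=-80/117, mR=-490/117
obs B: pose=(-8,-5,N) → sL=1, sR=40/37, mL=-43/74, mR=-57/37
sensor matrix S = [[40/13, 20/9], [1, 40/37]]; det S = 4780/4329
solve [mL_A; mL_B] = S·[w00; w01] and [mR_A; mR_B] = S·[w10; w11]:
  w00 = 1/2, w01 = -1, w10 = -1, w11 = -1/2

1/2 -1 -1 -1/2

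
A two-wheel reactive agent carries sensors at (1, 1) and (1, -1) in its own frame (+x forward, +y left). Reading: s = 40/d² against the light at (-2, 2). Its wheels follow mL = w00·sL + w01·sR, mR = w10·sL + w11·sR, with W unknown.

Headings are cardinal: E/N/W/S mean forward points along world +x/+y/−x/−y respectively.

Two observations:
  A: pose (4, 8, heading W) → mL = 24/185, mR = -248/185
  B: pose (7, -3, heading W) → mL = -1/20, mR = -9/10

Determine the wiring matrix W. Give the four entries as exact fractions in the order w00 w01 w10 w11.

1/2 -1/2 -1 -1

obs A: pose=(4,8,W) → sL=4/5, sR=20/37, mL=24/185, mR=-248/185
obs B: pose=(7,-3,W) → sL=2/5, sR=1/2, mL=-1/20, mR=-9/10
sensor matrix S = [[4/5, 20/37], [2/5, 1/2]]; det S = 34/185
solve [mL_A; mL_B] = S·[w00; w01] and [mR_A; mR_B] = S·[w10; w11]:
  w00 = 1/2, w01 = -1/2, w10 = -1, w11 = -1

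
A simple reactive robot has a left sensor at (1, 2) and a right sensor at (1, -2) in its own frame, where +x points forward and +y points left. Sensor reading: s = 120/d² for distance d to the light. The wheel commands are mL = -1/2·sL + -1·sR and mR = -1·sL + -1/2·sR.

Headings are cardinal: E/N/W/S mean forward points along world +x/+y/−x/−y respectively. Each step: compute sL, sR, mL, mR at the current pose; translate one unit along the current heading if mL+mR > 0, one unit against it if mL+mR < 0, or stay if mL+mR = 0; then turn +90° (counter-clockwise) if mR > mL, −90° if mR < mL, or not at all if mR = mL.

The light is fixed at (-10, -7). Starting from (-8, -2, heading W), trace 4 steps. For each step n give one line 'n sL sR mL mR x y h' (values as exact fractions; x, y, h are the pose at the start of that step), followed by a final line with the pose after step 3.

0 12 12/5 -42/5 -66/5 -8 -2 W
1 120/37 120/61 -8100/2257 -9540/2257 -7 -2 N
2 30/13 6 -93/13 -69/13 -7 -3 E
3 24/5 120/41 -1092/205 -1284/205 -8 -3 N
final -8 -4 E

n=0: pose=(-8,-2,W); sL=12, sR=12/5; mL=-42/5, mR=-66/5; mL+mR=-108/5 → advance -1; mR−mL=-24/5 → turn -1·90°
n=1: pose=(-7,-2,N); sL=120/37, sR=120/61; mL=-8100/2257, mR=-9540/2257; mL+mR=-17640/2257 → advance -1; mR−mL=-1440/2257 → turn -1·90°
n=2: pose=(-7,-3,E); sL=30/13, sR=6; mL=-93/13, mR=-69/13; mL+mR=-162/13 → advance -1; mR−mL=24/13 → turn +1·90°
n=3: pose=(-8,-3,N); sL=24/5, sR=120/41; mL=-1092/205, mR=-1284/205; mL+mR=-2376/205 → advance -1; mR−mL=-192/205 → turn -1·90°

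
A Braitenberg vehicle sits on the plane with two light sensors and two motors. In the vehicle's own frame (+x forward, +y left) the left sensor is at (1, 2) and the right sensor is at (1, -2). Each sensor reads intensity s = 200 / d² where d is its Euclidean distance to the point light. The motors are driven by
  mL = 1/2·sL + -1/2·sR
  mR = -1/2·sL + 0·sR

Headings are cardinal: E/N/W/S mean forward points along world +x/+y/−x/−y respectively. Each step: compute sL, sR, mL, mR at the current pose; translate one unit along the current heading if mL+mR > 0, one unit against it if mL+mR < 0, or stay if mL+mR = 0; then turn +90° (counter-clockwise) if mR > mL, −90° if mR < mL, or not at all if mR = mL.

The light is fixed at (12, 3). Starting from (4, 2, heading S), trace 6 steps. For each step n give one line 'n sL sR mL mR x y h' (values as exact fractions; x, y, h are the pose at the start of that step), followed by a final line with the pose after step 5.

0 5 25/13 20/13 -5/2 4 2 S
1 40/17 40/17 0 -20/17 4 3 W
2 100/41 100/13 -1400/533 -50/41 5 3 N
3 200/73 40/13 -160/949 -100/73 5 2 W
4 25/8 25/2 -75/16 -25/16 6 2 N
5 40/13 200/49 -320/637 -20/13 6 1 W
final 7 1 N

n=0: pose=(4,2,S); sL=5, sR=25/13; mL=20/13, mR=-5/2; mL+mR=-25/26 → advance -1; mR−mL=-105/26 → turn -1·90°
n=1: pose=(4,3,W); sL=40/17, sR=40/17; mL=0, mR=-20/17; mL+mR=-20/17 → advance -1; mR−mL=-20/17 → turn -1·90°
n=2: pose=(5,3,N); sL=100/41, sR=100/13; mL=-1400/533, mR=-50/41; mL+mR=-50/13 → advance -1; mR−mL=750/533 → turn +1·90°
n=3: pose=(5,2,W); sL=200/73, sR=40/13; mL=-160/949, mR=-100/73; mL+mR=-20/13 → advance -1; mR−mL=-1140/949 → turn -1·90°
n=4: pose=(6,2,N); sL=25/8, sR=25/2; mL=-75/16, mR=-25/16; mL+mR=-25/4 → advance -1; mR−mL=25/8 → turn +1·90°
n=5: pose=(6,1,W); sL=40/13, sR=200/49; mL=-320/637, mR=-20/13; mL+mR=-100/49 → advance -1; mR−mL=-660/637 → turn -1·90°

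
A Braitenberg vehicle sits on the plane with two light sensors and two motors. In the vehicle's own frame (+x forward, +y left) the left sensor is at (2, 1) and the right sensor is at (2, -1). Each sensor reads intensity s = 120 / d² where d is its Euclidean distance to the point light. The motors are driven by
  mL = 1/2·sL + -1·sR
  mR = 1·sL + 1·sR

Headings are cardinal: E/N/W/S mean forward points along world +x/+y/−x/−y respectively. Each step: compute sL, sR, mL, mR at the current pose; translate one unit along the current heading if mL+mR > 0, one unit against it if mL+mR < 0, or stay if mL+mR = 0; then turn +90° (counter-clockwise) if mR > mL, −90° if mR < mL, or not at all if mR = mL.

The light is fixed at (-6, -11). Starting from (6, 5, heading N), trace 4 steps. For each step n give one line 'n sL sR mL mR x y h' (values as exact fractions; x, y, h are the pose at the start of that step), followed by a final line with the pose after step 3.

0 24/89 120/493 -4764/43877 22512/43877 6 5 N
1 30/89 15/53 -540/4717 2925/4717 6 6 W
2 40/123 24/65 -1652/7995 5552/7995 5 6 S
3 60/229 60/197 -7830/45113 25560/45113 5 5 E
final 6 5 N

n=0: pose=(6,5,N); sL=24/89, sR=120/493; mL=-4764/43877, mR=22512/43877; mL+mR=36/89 → advance +1; mR−mL=27276/43877 → turn +1·90°
n=1: pose=(6,6,W); sL=30/89, sR=15/53; mL=-540/4717, mR=2925/4717; mL+mR=45/89 → advance +1; mR−mL=3465/4717 → turn +1·90°
n=2: pose=(5,6,S); sL=40/123, sR=24/65; mL=-1652/7995, mR=5552/7995; mL+mR=20/41 → advance +1; mR−mL=7204/7995 → turn +1·90°
n=3: pose=(5,5,E); sL=60/229, sR=60/197; mL=-7830/45113, mR=25560/45113; mL+mR=90/229 → advance +1; mR−mL=33390/45113 → turn +1·90°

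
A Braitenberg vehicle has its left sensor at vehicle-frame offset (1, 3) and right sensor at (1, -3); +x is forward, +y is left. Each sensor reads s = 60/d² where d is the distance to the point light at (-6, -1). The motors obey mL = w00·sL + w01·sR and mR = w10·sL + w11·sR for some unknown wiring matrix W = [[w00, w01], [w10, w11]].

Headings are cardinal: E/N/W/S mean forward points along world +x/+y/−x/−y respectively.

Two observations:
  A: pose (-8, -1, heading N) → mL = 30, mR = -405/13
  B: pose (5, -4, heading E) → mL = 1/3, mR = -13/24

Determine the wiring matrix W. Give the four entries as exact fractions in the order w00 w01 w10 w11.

0 1 -1/2 -1

obs A: pose=(-8,-1,N) → sL=30/13, sR=30, mL=30, mR=-405/13
obs B: pose=(5,-4,E) → sL=5/12, sR=1/3, mL=1/3, mR=-13/24
sensor matrix S = [[30/13, 30], [5/12, 1/3]]; det S = -305/26
solve [mL_A; mL_B] = S·[w00; w01] and [mR_A; mR_B] = S·[w10; w11]:
  w00 = 0, w01 = 1, w10 = -1/2, w11 = -1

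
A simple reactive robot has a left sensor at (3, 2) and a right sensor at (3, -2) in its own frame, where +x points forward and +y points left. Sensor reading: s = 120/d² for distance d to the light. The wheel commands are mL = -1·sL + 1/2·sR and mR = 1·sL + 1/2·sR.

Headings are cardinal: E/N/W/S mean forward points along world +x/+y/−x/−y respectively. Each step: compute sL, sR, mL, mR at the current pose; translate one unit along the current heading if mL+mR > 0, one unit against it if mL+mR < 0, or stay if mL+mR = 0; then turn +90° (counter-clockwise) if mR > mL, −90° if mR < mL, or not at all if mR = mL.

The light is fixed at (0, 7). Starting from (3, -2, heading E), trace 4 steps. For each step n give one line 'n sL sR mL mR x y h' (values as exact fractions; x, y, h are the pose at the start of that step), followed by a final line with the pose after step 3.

n=0: pose=(3,-2,E); sL=24/17, sR=120/157; mL=-2748/2669, mR=4788/2669; mL+mR=120/157 → advance +1; mR−mL=48/17 → turn +1·90°
n=1: pose=(4,-2,N); sL=3, sR=5/3; mL=-13/6, mR=23/6; mL+mR=5/3 → advance +1; mR−mL=6 → turn +1·90°
n=2: pose=(4,-1,W); sL=120/101, sR=120/37; mL=1620/3737, mR=10500/3737; mL+mR=120/37 → advance +1; mR−mL=240/101 → turn +1·90°
n=3: pose=(3,-1,S); sL=60/73, sR=60/61; mL=-1470/4453, mR=5850/4453; mL+mR=60/61 → advance +1; mR−mL=120/73 → turn +1·90°

0 24/17 120/157 -2748/2669 4788/2669 3 -2 E
1 3 5/3 -13/6 23/6 4 -2 N
2 120/101 120/37 1620/3737 10500/3737 4 -1 W
3 60/73 60/61 -1470/4453 5850/4453 3 -1 S
final 3 -2 E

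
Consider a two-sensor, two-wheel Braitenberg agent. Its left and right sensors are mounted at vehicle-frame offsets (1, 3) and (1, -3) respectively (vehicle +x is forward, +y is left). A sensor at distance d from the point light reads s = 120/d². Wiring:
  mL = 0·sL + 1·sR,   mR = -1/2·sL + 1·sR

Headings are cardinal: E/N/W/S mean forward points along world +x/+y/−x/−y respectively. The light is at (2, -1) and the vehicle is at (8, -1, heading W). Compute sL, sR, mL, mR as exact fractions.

60/17 60/17 60/17 30/17

left sensor world pos  = (7, -4); dL² = 34
right sensor world pos = (7, 2); dR² = 34
sL = 120/34 = 60/17
sR = 120/34 = 60/17
mL = 0·sL + 1·sR = 60/17
mR = -1/2·sL + 1·sR = 30/17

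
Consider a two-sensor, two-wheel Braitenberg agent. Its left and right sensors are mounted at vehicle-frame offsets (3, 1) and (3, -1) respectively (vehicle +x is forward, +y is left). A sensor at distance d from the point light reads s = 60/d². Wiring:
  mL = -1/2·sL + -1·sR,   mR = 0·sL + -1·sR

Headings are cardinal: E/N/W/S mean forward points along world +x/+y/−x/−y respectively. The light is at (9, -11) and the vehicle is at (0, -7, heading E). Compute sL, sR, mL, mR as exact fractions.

60/61 4/3 -334/183 -4/3

left sensor world pos  = (3, -6); dL² = 61
right sensor world pos = (3, -8); dR² = 45
sL = 60/61 = 60/61
sR = 60/45 = 4/3
mL = -1/2·sL + -1·sR = -334/183
mR = 0·sL + -1·sR = -4/3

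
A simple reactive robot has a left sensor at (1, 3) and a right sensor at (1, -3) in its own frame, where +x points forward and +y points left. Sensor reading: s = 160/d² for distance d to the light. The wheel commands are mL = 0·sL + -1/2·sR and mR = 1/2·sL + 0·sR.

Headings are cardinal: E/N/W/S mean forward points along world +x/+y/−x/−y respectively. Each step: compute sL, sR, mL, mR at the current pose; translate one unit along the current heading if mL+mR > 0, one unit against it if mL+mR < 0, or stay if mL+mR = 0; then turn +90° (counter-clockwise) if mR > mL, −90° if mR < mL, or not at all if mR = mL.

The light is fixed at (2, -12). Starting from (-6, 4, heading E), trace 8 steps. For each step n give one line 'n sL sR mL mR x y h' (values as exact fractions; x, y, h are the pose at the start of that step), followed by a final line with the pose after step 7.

0 16/41 80/109 -40/109 8/41 -6 4 E
1 160/433 32/65 -16/65 80/433 -7 4 N
2 40/61 20/53 -10/53 20/61 -7 3 W
3 32/49 32/73 -16/73 16/49 -8 3 S
4 16/37 80/101 -40/101 8/37 -8 2 E
5 160/421 160/289 -80/289 80/421 -9 2 N
6 40/61 2/5 -1/5 20/61 -9 1 W
7 32/45 160/369 -80/369 16/45 -10 1 S
final -10 0 E

n=0: pose=(-6,4,E); sL=16/41, sR=80/109; mL=-40/109, mR=8/41; mL+mR=-768/4469 → advance -1; mR−mL=2512/4469 → turn +1·90°
n=1: pose=(-7,4,N); sL=160/433, sR=32/65; mL=-16/65, mR=80/433; mL+mR=-1728/28145 → advance -1; mR−mL=12128/28145 → turn +1·90°
n=2: pose=(-7,3,W); sL=40/61, sR=20/53; mL=-10/53, mR=20/61; mL+mR=450/3233 → advance +1; mR−mL=1670/3233 → turn +1·90°
n=3: pose=(-8,3,S); sL=32/49, sR=32/73; mL=-16/73, mR=16/49; mL+mR=384/3577 → advance +1; mR−mL=1952/3577 → turn +1·90°
n=4: pose=(-8,2,E); sL=16/37, sR=80/101; mL=-40/101, mR=8/37; mL+mR=-672/3737 → advance -1; mR−mL=2288/3737 → turn +1·90°
n=5: pose=(-9,2,N); sL=160/421, sR=160/289; mL=-80/289, mR=80/421; mL+mR=-10560/121669 → advance -1; mR−mL=56800/121669 → turn +1·90°
n=6: pose=(-9,1,W); sL=40/61, sR=2/5; mL=-1/5, mR=20/61; mL+mR=39/305 → advance +1; mR−mL=161/305 → turn +1·90°
n=7: pose=(-10,1,S); sL=32/45, sR=160/369; mL=-80/369, mR=16/45; mL+mR=256/1845 → advance +1; mR−mL=352/615 → turn +1·90°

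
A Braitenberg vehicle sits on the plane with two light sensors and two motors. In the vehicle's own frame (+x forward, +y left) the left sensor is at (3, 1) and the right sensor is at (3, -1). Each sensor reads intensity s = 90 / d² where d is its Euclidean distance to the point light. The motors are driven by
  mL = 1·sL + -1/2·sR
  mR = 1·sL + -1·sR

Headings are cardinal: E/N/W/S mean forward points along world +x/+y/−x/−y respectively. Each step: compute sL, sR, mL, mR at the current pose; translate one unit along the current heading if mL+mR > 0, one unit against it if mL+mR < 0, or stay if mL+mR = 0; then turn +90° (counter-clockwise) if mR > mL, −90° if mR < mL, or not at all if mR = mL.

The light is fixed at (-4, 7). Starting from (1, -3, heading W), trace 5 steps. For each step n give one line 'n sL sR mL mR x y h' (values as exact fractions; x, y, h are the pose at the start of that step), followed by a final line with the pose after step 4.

0 18/25 18/17 81/425 -144/425 1 -3 W
1 45/37 45/49 2745/3626 540/1813 2 -3 N
2 18/29 90/181 1953/5249 648/5249 2 -2 E
3 45/104 1/2 19/104 -7/104 3 -2 S
4 90/137 90/97 2565/13289 -3600/13289 3 -3 W
final 4 -3 N

n=0: pose=(1,-3,W); sL=18/25, sR=18/17; mL=81/425, mR=-144/425; mL+mR=-63/425 → advance -1; mR−mL=-9/17 → turn -1·90°
n=1: pose=(2,-3,N); sL=45/37, sR=45/49; mL=2745/3626, mR=540/1813; mL+mR=3825/3626 → advance +1; mR−mL=-45/98 → turn -1·90°
n=2: pose=(2,-2,E); sL=18/29, sR=90/181; mL=1953/5249, mR=648/5249; mL+mR=2601/5249 → advance +1; mR−mL=-45/181 → turn -1·90°
n=3: pose=(3,-2,S); sL=45/104, sR=1/2; mL=19/104, mR=-7/104; mL+mR=3/26 → advance +1; mR−mL=-1/4 → turn -1·90°
n=4: pose=(3,-3,W); sL=90/137, sR=90/97; mL=2565/13289, mR=-3600/13289; mL+mR=-1035/13289 → advance -1; mR−mL=-45/97 → turn -1·90°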